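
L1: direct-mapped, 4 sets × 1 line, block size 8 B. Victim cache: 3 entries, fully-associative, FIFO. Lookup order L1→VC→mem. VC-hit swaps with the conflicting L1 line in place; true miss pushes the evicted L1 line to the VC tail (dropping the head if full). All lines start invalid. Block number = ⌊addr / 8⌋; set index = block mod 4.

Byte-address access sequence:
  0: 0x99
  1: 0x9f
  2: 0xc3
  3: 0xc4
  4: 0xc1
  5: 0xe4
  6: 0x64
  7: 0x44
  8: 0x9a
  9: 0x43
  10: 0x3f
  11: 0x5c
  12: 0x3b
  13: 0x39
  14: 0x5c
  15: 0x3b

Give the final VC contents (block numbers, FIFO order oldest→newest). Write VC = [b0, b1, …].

VC = [12, 19, 11]

  [0] addr=0x99 blk=19 s=3: MISS | VC []
  [1] addr=0x9f blk=19 s=3: L1-HIT | VC []
  [2] addr=0xc3 blk=24 s=0: MISS | VC []
  [3] addr=0xc4 blk=24 s=0: L1-HIT | VC []
  [4] addr=0xc1 blk=24 s=0: L1-HIT | VC []
  [5] addr=0xe4 blk=28 s=0: MISS | VC [24]
  [6] addr=0x64 blk=12 s=0: MISS | VC [24, 28]
  [7] addr=0x44 blk=8 s=0: MISS | VC [24, 28, 12]
  [8] addr=0x9a blk=19 s=3: L1-HIT | VC [24, 28, 12]
  [9] addr=0x43 blk=8 s=0: L1-HIT | VC [24, 28, 12]
  [10] addr=0x3f blk=7 s=3: MISS | VC [28, 12, 19]
  [11] addr=0x5c blk=11 s=3: MISS | VC [12, 19, 7]
  [12] addr=0x3b blk=7 s=3: VC-HIT | VC [12, 19, 11]
  [13] addr=0x39 blk=7 s=3: L1-HIT | VC [12, 19, 11]
  [14] addr=0x5c blk=11 s=3: VC-HIT | VC [12, 19, 7]
  [15] addr=0x3b blk=7 s=3: VC-HIT | VC [12, 19, 11]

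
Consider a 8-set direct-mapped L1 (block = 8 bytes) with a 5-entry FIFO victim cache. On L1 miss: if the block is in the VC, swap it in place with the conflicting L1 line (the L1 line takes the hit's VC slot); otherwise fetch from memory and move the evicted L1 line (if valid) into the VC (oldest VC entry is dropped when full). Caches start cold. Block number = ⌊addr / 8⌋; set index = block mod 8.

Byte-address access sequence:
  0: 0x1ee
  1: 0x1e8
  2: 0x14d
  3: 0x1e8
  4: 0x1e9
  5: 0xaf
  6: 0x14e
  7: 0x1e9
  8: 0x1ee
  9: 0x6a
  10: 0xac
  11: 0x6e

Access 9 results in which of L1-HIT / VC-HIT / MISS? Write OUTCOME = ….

  [0] addr=0x1ee blk=61 s=5: MISS | VC []
  [1] addr=0x1e8 blk=61 s=5: L1-HIT | VC []
  [2] addr=0x14d blk=41 s=1: MISS | VC []
  [3] addr=0x1e8 blk=61 s=5: L1-HIT | VC []
  [4] addr=0x1e9 blk=61 s=5: L1-HIT | VC []
  [5] addr=0xaf blk=21 s=5: MISS | VC [61]
  [6] addr=0x14e blk=41 s=1: L1-HIT | VC [61]
  [7] addr=0x1e9 blk=61 s=5: VC-HIT | VC [21]
  [8] addr=0x1ee blk=61 s=5: L1-HIT | VC [21]
  [9] addr=0x6a blk=13 s=5: MISS | VC [21, 61]
  [10] addr=0xac blk=21 s=5: VC-HIT | VC [13, 61]
  [11] addr=0x6e blk=13 s=5: VC-HIT | VC [21, 61]

OUTCOME = MISS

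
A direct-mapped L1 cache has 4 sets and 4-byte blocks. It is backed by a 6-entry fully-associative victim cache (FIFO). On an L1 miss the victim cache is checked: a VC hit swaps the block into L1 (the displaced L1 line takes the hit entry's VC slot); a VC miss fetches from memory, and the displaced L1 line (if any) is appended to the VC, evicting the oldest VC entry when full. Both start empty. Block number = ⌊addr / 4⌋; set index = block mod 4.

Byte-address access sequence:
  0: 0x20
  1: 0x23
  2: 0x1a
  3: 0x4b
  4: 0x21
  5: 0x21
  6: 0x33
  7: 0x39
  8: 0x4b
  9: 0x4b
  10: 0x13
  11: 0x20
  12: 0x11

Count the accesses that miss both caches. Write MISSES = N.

MISSES = 6

  [0] addr=0x20 blk=8 s=0: MISS | VC []
  [1] addr=0x23 blk=8 s=0: L1-HIT | VC []
  [2] addr=0x1a blk=6 s=2: MISS | VC []
  [3] addr=0x4b blk=18 s=2: MISS | VC [6]
  [4] addr=0x21 blk=8 s=0: L1-HIT | VC [6]
  [5] addr=0x21 blk=8 s=0: L1-HIT | VC [6]
  [6] addr=0x33 blk=12 s=0: MISS | VC [6, 8]
  [7] addr=0x39 blk=14 s=2: MISS | VC [6, 8, 18]
  [8] addr=0x4b blk=18 s=2: VC-HIT | VC [6, 8, 14]
  [9] addr=0x4b blk=18 s=2: L1-HIT | VC [6, 8, 14]
  [10] addr=0x13 blk=4 s=0: MISS | VC [6, 8, 14, 12]
  [11] addr=0x20 blk=8 s=0: VC-HIT | VC [6, 4, 14, 12]
  [12] addr=0x11 blk=4 s=0: VC-HIT | VC [6, 8, 14, 12]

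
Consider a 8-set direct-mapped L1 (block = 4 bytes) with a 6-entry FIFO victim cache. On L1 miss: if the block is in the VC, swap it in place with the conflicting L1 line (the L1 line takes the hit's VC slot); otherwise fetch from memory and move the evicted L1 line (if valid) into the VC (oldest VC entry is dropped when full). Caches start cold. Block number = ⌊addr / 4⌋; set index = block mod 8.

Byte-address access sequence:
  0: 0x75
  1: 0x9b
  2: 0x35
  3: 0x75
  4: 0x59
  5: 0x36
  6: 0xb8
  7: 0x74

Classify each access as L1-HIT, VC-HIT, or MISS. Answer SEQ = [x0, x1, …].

SEQ = [MISS, MISS, MISS, VC-HIT, MISS, VC-HIT, MISS, VC-HIT]

0: 0x75 (blk 29, set 5) → MISS  vc=[]
1: 0x9b (blk 38, set 6) → MISS  vc=[]
2: 0x35 (blk 13, set 5) → MISS  vc=[29]
3: 0x75 (blk 29, set 5) → VC-HIT  vc=[13]
4: 0x59 (blk 22, set 6) → MISS  vc=[13, 38]
5: 0x36 (blk 13, set 5) → VC-HIT  vc=[29, 38]
6: 0xb8 (blk 46, set 6) → MISS  vc=[29, 38, 22]
7: 0x74 (blk 29, set 5) → VC-HIT  vc=[13, 38, 22]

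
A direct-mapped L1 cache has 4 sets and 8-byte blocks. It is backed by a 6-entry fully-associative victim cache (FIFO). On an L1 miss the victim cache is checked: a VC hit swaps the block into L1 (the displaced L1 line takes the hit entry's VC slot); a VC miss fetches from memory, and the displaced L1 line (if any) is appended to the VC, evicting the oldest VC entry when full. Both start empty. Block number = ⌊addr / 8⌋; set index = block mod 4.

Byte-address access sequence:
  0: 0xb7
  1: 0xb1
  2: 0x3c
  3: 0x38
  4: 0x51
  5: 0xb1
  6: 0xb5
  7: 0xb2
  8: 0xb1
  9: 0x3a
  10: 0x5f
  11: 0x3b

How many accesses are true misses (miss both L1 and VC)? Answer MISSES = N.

#0 0xb7→b22/s2 MISS; vc=[]
#1 0xb1→b22/s2 L1-HIT; vc=[]
#2 0x3c→b7/s3 MISS; vc=[]
#3 0x38→b7/s3 L1-HIT; vc=[]
#4 0x51→b10/s2 MISS; vc=[22]
#5 0xb1→b22/s2 VC-HIT; vc=[10]
#6 0xb5→b22/s2 L1-HIT; vc=[10]
#7 0xb2→b22/s2 L1-HIT; vc=[10]
#8 0xb1→b22/s2 L1-HIT; vc=[10]
#9 0x3a→b7/s3 L1-HIT; vc=[10]
#10 0x5f→b11/s3 MISS; vc=[10,7]
#11 0x3b→b7/s3 VC-HIT; vc=[10,11]

MISSES = 4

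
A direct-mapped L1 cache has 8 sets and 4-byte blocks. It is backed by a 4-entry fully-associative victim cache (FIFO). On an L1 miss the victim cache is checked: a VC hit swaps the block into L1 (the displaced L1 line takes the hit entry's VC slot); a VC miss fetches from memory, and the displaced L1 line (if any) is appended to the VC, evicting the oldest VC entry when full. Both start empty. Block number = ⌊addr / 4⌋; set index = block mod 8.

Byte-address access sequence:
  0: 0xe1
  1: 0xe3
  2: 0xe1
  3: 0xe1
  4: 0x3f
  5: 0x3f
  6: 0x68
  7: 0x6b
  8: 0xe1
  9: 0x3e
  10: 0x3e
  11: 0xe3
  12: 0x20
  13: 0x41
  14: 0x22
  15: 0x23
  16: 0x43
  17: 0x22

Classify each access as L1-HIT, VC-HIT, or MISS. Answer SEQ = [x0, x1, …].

0: 0xe1 (blk 56, set 0) → MISS  vc=[]
1: 0xe3 (blk 56, set 0) → L1-HIT  vc=[]
2: 0xe1 (blk 56, set 0) → L1-HIT  vc=[]
3: 0xe1 (blk 56, set 0) → L1-HIT  vc=[]
4: 0x3f (blk 15, set 7) → MISS  vc=[]
5: 0x3f (blk 15, set 7) → L1-HIT  vc=[]
6: 0x68 (blk 26, set 2) → MISS  vc=[]
7: 0x6b (blk 26, set 2) → L1-HIT  vc=[]
8: 0xe1 (blk 56, set 0) → L1-HIT  vc=[]
9: 0x3e (blk 15, set 7) → L1-HIT  vc=[]
10: 0x3e (blk 15, set 7) → L1-HIT  vc=[]
11: 0xe3 (blk 56, set 0) → L1-HIT  vc=[]
12: 0x20 (blk 8, set 0) → MISS  vc=[56]
13: 0x41 (blk 16, set 0) → MISS  vc=[56, 8]
14: 0x22 (blk 8, set 0) → VC-HIT  vc=[56, 16]
15: 0x23 (blk 8, set 0) → L1-HIT  vc=[56, 16]
16: 0x43 (blk 16, set 0) → VC-HIT  vc=[56, 8]
17: 0x22 (blk 8, set 0) → VC-HIT  vc=[56, 16]

SEQ = [MISS, L1-HIT, L1-HIT, L1-HIT, MISS, L1-HIT, MISS, L1-HIT, L1-HIT, L1-HIT, L1-HIT, L1-HIT, MISS, MISS, VC-HIT, L1-HIT, VC-HIT, VC-HIT]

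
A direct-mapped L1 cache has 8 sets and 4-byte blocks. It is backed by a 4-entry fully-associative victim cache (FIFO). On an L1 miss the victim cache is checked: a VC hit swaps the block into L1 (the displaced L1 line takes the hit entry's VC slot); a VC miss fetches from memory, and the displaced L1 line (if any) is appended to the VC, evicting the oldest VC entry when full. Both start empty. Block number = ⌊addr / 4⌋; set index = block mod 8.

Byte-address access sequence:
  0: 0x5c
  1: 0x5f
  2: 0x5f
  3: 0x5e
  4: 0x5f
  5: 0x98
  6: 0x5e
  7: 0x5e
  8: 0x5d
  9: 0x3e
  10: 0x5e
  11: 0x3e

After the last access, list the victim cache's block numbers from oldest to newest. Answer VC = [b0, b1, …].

VC = [23]

0: 0x5c (blk 23, set 7) → MISS  vc=[]
1: 0x5f (blk 23, set 7) → L1-HIT  vc=[]
2: 0x5f (blk 23, set 7) → L1-HIT  vc=[]
3: 0x5e (blk 23, set 7) → L1-HIT  vc=[]
4: 0x5f (blk 23, set 7) → L1-HIT  vc=[]
5: 0x98 (blk 38, set 6) → MISS  vc=[]
6: 0x5e (blk 23, set 7) → L1-HIT  vc=[]
7: 0x5e (blk 23, set 7) → L1-HIT  vc=[]
8: 0x5d (blk 23, set 7) → L1-HIT  vc=[]
9: 0x3e (blk 15, set 7) → MISS  vc=[23]
10: 0x5e (blk 23, set 7) → VC-HIT  vc=[15]
11: 0x3e (blk 15, set 7) → VC-HIT  vc=[23]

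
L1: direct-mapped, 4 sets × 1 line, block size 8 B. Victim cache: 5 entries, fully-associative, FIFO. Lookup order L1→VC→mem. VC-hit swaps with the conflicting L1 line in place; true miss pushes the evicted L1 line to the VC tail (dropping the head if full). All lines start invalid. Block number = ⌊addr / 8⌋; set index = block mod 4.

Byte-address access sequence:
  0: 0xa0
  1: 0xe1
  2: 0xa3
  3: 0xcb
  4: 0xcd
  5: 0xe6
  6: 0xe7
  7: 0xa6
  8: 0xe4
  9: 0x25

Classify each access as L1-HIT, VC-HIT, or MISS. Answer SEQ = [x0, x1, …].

SEQ = [MISS, MISS, VC-HIT, MISS, L1-HIT, VC-HIT, L1-HIT, VC-HIT, VC-HIT, MISS]

#0 0xa0→b20/s0 MISS; vc=[]
#1 0xe1→b28/s0 MISS; vc=[20]
#2 0xa3→b20/s0 VC-HIT; vc=[28]
#3 0xcb→b25/s1 MISS; vc=[28]
#4 0xcd→b25/s1 L1-HIT; vc=[28]
#5 0xe6→b28/s0 VC-HIT; vc=[20]
#6 0xe7→b28/s0 L1-HIT; vc=[20]
#7 0xa6→b20/s0 VC-HIT; vc=[28]
#8 0xe4→b28/s0 VC-HIT; vc=[20]
#9 0x25→b4/s0 MISS; vc=[20,28]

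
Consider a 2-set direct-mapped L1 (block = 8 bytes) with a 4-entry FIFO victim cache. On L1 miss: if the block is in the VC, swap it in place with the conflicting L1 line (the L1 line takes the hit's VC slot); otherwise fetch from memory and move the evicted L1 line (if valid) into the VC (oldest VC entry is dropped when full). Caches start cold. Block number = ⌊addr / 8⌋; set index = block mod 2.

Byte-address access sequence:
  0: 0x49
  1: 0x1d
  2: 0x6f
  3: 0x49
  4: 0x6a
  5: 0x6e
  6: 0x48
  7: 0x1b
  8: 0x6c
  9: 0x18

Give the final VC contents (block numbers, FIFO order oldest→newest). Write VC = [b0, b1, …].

0: 0x49 (blk 9, set 1) → MISS  vc=[]
1: 0x1d (blk 3, set 1) → MISS  vc=[9]
2: 0x6f (blk 13, set 1) → MISS  vc=[9, 3]
3: 0x49 (blk 9, set 1) → VC-HIT  vc=[13, 3]
4: 0x6a (blk 13, set 1) → VC-HIT  vc=[9, 3]
5: 0x6e (blk 13, set 1) → L1-HIT  vc=[9, 3]
6: 0x48 (blk 9, set 1) → VC-HIT  vc=[13, 3]
7: 0x1b (blk 3, set 1) → VC-HIT  vc=[13, 9]
8: 0x6c (blk 13, set 1) → VC-HIT  vc=[3, 9]
9: 0x18 (blk 3, set 1) → VC-HIT  vc=[13, 9]

VC = [13, 9]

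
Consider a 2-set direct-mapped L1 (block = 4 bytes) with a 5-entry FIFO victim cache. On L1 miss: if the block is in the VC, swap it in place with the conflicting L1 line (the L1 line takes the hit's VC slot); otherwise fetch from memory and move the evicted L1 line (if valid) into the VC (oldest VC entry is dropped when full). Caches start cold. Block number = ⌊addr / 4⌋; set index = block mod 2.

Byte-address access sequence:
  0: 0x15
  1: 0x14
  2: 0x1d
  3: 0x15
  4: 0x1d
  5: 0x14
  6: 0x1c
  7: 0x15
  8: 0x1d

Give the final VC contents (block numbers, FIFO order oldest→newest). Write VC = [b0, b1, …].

0: 0x15 (blk 5, set 1) → MISS  vc=[]
1: 0x14 (blk 5, set 1) → L1-HIT  vc=[]
2: 0x1d (blk 7, set 1) → MISS  vc=[5]
3: 0x15 (blk 5, set 1) → VC-HIT  vc=[7]
4: 0x1d (blk 7, set 1) → VC-HIT  vc=[5]
5: 0x14 (blk 5, set 1) → VC-HIT  vc=[7]
6: 0x1c (blk 7, set 1) → VC-HIT  vc=[5]
7: 0x15 (blk 5, set 1) → VC-HIT  vc=[7]
8: 0x1d (blk 7, set 1) → VC-HIT  vc=[5]

VC = [5]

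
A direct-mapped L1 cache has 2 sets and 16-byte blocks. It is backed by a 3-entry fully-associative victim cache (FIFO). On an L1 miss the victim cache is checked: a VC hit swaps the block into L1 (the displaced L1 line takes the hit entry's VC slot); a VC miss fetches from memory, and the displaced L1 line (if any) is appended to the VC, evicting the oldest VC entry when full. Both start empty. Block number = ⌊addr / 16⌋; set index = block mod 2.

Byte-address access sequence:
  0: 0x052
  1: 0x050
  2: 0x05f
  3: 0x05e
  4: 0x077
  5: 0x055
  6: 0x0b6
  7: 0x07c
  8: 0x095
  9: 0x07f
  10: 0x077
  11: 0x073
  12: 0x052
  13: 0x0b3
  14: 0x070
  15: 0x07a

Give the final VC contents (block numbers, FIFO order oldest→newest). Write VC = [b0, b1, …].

VC = [5, 11, 9]

  [0] addr=0x52 blk=5 s=1: MISS | VC []
  [1] addr=0x50 blk=5 s=1: L1-HIT | VC []
  [2] addr=0x5f blk=5 s=1: L1-HIT | VC []
  [3] addr=0x5e blk=5 s=1: L1-HIT | VC []
  [4] addr=0x77 blk=7 s=1: MISS | VC [5]
  [5] addr=0x55 blk=5 s=1: VC-HIT | VC [7]
  [6] addr=0xb6 blk=11 s=1: MISS | VC [7, 5]
  [7] addr=0x7c blk=7 s=1: VC-HIT | VC [11, 5]
  [8] addr=0x95 blk=9 s=1: MISS | VC [11, 5, 7]
  [9] addr=0x7f blk=7 s=1: VC-HIT | VC [11, 5, 9]
  [10] addr=0x77 blk=7 s=1: L1-HIT | VC [11, 5, 9]
  [11] addr=0x73 blk=7 s=1: L1-HIT | VC [11, 5, 9]
  [12] addr=0x52 blk=5 s=1: VC-HIT | VC [11, 7, 9]
  [13] addr=0xb3 blk=11 s=1: VC-HIT | VC [5, 7, 9]
  [14] addr=0x70 blk=7 s=1: VC-HIT | VC [5, 11, 9]
  [15] addr=0x7a blk=7 s=1: L1-HIT | VC [5, 11, 9]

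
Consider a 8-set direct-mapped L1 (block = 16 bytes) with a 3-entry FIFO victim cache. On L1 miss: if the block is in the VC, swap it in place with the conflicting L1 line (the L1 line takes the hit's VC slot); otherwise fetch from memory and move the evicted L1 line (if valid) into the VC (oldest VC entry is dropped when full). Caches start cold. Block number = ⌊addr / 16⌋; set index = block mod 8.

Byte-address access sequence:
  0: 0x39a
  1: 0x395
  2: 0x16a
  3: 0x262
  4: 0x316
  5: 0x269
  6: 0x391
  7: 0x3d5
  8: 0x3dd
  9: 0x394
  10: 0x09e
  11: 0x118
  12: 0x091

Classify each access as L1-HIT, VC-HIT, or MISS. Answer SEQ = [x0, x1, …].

SEQ = [MISS, L1-HIT, MISS, MISS, MISS, L1-HIT, VC-HIT, MISS, L1-HIT, L1-HIT, MISS, MISS, VC-HIT]

#0 0x39a→b57/s1 MISS; vc=[]
#1 0x395→b57/s1 L1-HIT; vc=[]
#2 0x16a→b22/s6 MISS; vc=[]
#3 0x262→b38/s6 MISS; vc=[22]
#4 0x316→b49/s1 MISS; vc=[22,57]
#5 0x269→b38/s6 L1-HIT; vc=[22,57]
#6 0x391→b57/s1 VC-HIT; vc=[22,49]
#7 0x3d5→b61/s5 MISS; vc=[22,49]
#8 0x3dd→b61/s5 L1-HIT; vc=[22,49]
#9 0x394→b57/s1 L1-HIT; vc=[22,49]
#10 0x9e→b9/s1 MISS; vc=[22,49,57]
#11 0x118→b17/s1 MISS; vc=[49,57,9]
#12 0x91→b9/s1 VC-HIT; vc=[49,57,17]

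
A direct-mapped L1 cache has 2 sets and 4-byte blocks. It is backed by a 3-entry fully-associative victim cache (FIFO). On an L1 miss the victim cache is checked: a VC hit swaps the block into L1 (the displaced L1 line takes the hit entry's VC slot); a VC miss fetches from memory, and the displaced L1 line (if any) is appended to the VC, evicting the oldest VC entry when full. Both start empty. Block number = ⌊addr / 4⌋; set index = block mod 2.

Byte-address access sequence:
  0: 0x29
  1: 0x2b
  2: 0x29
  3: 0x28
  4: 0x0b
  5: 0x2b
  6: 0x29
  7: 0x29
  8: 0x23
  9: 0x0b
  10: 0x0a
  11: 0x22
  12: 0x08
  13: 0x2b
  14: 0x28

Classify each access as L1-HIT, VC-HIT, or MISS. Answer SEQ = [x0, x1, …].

#0 0x29→b10/s0 MISS; vc=[]
#1 0x2b→b10/s0 L1-HIT; vc=[]
#2 0x29→b10/s0 L1-HIT; vc=[]
#3 0x28→b10/s0 L1-HIT; vc=[]
#4 0xb→b2/s0 MISS; vc=[10]
#5 0x2b→b10/s0 VC-HIT; vc=[2]
#6 0x29→b10/s0 L1-HIT; vc=[2]
#7 0x29→b10/s0 L1-HIT; vc=[2]
#8 0x23→b8/s0 MISS; vc=[2,10]
#9 0xb→b2/s0 VC-HIT; vc=[8,10]
#10 0xa→b2/s0 L1-HIT; vc=[8,10]
#11 0x22→b8/s0 VC-HIT; vc=[2,10]
#12 0x8→b2/s0 VC-HIT; vc=[8,10]
#13 0x2b→b10/s0 VC-HIT; vc=[8,2]
#14 0x28→b10/s0 L1-HIT; vc=[8,2]

SEQ = [MISS, L1-HIT, L1-HIT, L1-HIT, MISS, VC-HIT, L1-HIT, L1-HIT, MISS, VC-HIT, L1-HIT, VC-HIT, VC-HIT, VC-HIT, L1-HIT]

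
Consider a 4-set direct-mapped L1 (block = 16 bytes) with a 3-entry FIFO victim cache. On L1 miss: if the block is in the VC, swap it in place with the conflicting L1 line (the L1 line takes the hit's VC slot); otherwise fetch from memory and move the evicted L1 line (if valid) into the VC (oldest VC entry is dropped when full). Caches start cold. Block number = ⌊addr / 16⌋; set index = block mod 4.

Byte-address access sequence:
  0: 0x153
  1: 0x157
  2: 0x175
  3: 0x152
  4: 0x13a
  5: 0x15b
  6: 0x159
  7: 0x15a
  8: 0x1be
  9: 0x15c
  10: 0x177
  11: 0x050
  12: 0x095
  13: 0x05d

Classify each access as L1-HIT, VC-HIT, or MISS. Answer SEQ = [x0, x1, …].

SEQ = [MISS, L1-HIT, MISS, L1-HIT, MISS, L1-HIT, L1-HIT, L1-HIT, MISS, L1-HIT, VC-HIT, MISS, MISS, VC-HIT]

#0 0x153→b21/s1 MISS; vc=[]
#1 0x157→b21/s1 L1-HIT; vc=[]
#2 0x175→b23/s3 MISS; vc=[]
#3 0x152→b21/s1 L1-HIT; vc=[]
#4 0x13a→b19/s3 MISS; vc=[23]
#5 0x15b→b21/s1 L1-HIT; vc=[23]
#6 0x159→b21/s1 L1-HIT; vc=[23]
#7 0x15a→b21/s1 L1-HIT; vc=[23]
#8 0x1be→b27/s3 MISS; vc=[23,19]
#9 0x15c→b21/s1 L1-HIT; vc=[23,19]
#10 0x177→b23/s3 VC-HIT; vc=[27,19]
#11 0x50→b5/s1 MISS; vc=[27,19,21]
#12 0x95→b9/s1 MISS; vc=[19,21,5]
#13 0x5d→b5/s1 VC-HIT; vc=[19,21,9]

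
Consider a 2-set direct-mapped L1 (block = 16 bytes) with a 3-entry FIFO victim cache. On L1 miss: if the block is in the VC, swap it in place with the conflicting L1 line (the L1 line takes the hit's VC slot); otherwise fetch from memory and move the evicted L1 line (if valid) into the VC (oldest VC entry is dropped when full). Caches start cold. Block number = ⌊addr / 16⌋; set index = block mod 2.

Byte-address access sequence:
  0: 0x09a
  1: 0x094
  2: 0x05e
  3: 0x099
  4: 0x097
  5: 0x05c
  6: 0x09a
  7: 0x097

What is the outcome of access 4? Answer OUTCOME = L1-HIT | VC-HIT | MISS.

  [0] addr=0x9a blk=9 s=1: MISS | VC []
  [1] addr=0x94 blk=9 s=1: L1-HIT | VC []
  [2] addr=0x5e blk=5 s=1: MISS | VC [9]
  [3] addr=0x99 blk=9 s=1: VC-HIT | VC [5]
  [4] addr=0x97 blk=9 s=1: L1-HIT | VC [5]
  [5] addr=0x5c blk=5 s=1: VC-HIT | VC [9]
  [6] addr=0x9a blk=9 s=1: VC-HIT | VC [5]
  [7] addr=0x97 blk=9 s=1: L1-HIT | VC [5]

OUTCOME = L1-HIT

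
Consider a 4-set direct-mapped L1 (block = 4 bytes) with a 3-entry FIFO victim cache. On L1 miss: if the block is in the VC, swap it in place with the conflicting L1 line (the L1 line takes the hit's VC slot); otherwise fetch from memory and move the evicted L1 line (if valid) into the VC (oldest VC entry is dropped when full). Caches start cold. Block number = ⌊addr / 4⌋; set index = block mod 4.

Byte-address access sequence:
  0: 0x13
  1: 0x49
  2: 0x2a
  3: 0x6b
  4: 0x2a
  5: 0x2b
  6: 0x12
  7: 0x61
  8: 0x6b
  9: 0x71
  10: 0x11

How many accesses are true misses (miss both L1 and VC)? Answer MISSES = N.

  [0] addr=0x13 blk=4 s=0: MISS | VC []
  [1] addr=0x49 blk=18 s=2: MISS | VC []
  [2] addr=0x2a blk=10 s=2: MISS | VC [18]
  [3] addr=0x6b blk=26 s=2: MISS | VC [18, 10]
  [4] addr=0x2a blk=10 s=2: VC-HIT | VC [18, 26]
  [5] addr=0x2b blk=10 s=2: L1-HIT | VC [18, 26]
  [6] addr=0x12 blk=4 s=0: L1-HIT | VC [18, 26]
  [7] addr=0x61 blk=24 s=0: MISS | VC [18, 26, 4]
  [8] addr=0x6b blk=26 s=2: VC-HIT | VC [18, 10, 4]
  [9] addr=0x71 blk=28 s=0: MISS | VC [10, 4, 24]
  [10] addr=0x11 blk=4 s=0: VC-HIT | VC [10, 28, 24]

MISSES = 6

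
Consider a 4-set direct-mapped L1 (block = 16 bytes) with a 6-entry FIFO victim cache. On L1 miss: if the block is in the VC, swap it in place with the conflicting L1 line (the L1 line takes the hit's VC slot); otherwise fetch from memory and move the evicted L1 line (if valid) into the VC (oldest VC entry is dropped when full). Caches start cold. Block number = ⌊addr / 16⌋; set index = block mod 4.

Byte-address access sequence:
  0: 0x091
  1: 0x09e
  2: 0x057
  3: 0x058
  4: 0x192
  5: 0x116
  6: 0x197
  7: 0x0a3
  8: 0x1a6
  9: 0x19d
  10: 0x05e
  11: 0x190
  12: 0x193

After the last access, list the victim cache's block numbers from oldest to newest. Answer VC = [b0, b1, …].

VC = [9, 5, 17, 10]

#0 0x91→b9/s1 MISS; vc=[]
#1 0x9e→b9/s1 L1-HIT; vc=[]
#2 0x57→b5/s1 MISS; vc=[9]
#3 0x58→b5/s1 L1-HIT; vc=[9]
#4 0x192→b25/s1 MISS; vc=[9,5]
#5 0x116→b17/s1 MISS; vc=[9,5,25]
#6 0x197→b25/s1 VC-HIT; vc=[9,5,17]
#7 0xa3→b10/s2 MISS; vc=[9,5,17]
#8 0x1a6→b26/s2 MISS; vc=[9,5,17,10]
#9 0x19d→b25/s1 L1-HIT; vc=[9,5,17,10]
#10 0x5e→b5/s1 VC-HIT; vc=[9,25,17,10]
#11 0x190→b25/s1 VC-HIT; vc=[9,5,17,10]
#12 0x193→b25/s1 L1-HIT; vc=[9,5,17,10]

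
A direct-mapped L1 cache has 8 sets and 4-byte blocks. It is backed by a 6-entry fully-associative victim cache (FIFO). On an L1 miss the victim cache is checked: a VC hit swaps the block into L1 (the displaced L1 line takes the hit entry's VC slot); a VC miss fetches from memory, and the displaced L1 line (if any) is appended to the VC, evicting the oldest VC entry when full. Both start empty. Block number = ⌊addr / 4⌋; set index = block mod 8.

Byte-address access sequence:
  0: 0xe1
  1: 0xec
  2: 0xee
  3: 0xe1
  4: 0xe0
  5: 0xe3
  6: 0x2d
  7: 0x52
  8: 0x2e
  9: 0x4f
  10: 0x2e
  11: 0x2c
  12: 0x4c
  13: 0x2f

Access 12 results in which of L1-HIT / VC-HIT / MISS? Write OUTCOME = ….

OUTCOME = VC-HIT

  [0] addr=0xe1 blk=56 s=0: MISS | VC []
  [1] addr=0xec blk=59 s=3: MISS | VC []
  [2] addr=0xee blk=59 s=3: L1-HIT | VC []
  [3] addr=0xe1 blk=56 s=0: L1-HIT | VC []
  [4] addr=0xe0 blk=56 s=0: L1-HIT | VC []
  [5] addr=0xe3 blk=56 s=0: L1-HIT | VC []
  [6] addr=0x2d blk=11 s=3: MISS | VC [59]
  [7] addr=0x52 blk=20 s=4: MISS | VC [59]
  [8] addr=0x2e blk=11 s=3: L1-HIT | VC [59]
  [9] addr=0x4f blk=19 s=3: MISS | VC [59, 11]
  [10] addr=0x2e blk=11 s=3: VC-HIT | VC [59, 19]
  [11] addr=0x2c blk=11 s=3: L1-HIT | VC [59, 19]
  [12] addr=0x4c blk=19 s=3: VC-HIT | VC [59, 11]
  [13] addr=0x2f blk=11 s=3: VC-HIT | VC [59, 19]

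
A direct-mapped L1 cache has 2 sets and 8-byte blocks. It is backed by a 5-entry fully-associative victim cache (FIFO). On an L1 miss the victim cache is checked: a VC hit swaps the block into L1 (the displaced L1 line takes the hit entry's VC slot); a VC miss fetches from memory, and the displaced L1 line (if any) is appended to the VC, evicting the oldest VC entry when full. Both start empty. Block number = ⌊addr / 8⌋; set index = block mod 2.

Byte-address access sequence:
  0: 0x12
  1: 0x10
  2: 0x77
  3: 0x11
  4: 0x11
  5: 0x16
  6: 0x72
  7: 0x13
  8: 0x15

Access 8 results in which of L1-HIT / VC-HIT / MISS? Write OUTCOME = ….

  [0] addr=0x12 blk=2 s=0: MISS | VC []
  [1] addr=0x10 blk=2 s=0: L1-HIT | VC []
  [2] addr=0x77 blk=14 s=0: MISS | VC [2]
  [3] addr=0x11 blk=2 s=0: VC-HIT | VC [14]
  [4] addr=0x11 blk=2 s=0: L1-HIT | VC [14]
  [5] addr=0x16 blk=2 s=0: L1-HIT | VC [14]
  [6] addr=0x72 blk=14 s=0: VC-HIT | VC [2]
  [7] addr=0x13 blk=2 s=0: VC-HIT | VC [14]
  [8] addr=0x15 blk=2 s=0: L1-HIT | VC [14]

OUTCOME = L1-HIT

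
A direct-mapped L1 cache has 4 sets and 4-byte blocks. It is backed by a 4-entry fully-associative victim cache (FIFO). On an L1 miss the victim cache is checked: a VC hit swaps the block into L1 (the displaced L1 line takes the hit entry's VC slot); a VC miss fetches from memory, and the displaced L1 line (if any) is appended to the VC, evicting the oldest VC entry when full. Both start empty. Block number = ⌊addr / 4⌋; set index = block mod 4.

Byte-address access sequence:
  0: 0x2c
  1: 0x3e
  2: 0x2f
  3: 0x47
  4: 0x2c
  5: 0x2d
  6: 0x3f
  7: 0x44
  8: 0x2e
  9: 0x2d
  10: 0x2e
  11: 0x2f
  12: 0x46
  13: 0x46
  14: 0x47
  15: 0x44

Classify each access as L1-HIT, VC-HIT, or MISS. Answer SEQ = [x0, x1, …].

0: 0x2c (blk 11, set 3) → MISS  vc=[]
1: 0x3e (blk 15, set 3) → MISS  vc=[11]
2: 0x2f (blk 11, set 3) → VC-HIT  vc=[15]
3: 0x47 (blk 17, set 1) → MISS  vc=[15]
4: 0x2c (blk 11, set 3) → L1-HIT  vc=[15]
5: 0x2d (blk 11, set 3) → L1-HIT  vc=[15]
6: 0x3f (blk 15, set 3) → VC-HIT  vc=[11]
7: 0x44 (blk 17, set 1) → L1-HIT  vc=[11]
8: 0x2e (blk 11, set 3) → VC-HIT  vc=[15]
9: 0x2d (blk 11, set 3) → L1-HIT  vc=[15]
10: 0x2e (blk 11, set 3) → L1-HIT  vc=[15]
11: 0x2f (blk 11, set 3) → L1-HIT  vc=[15]
12: 0x46 (blk 17, set 1) → L1-HIT  vc=[15]
13: 0x46 (blk 17, set 1) → L1-HIT  vc=[15]
14: 0x47 (blk 17, set 1) → L1-HIT  vc=[15]
15: 0x44 (blk 17, set 1) → L1-HIT  vc=[15]

SEQ = [MISS, MISS, VC-HIT, MISS, L1-HIT, L1-HIT, VC-HIT, L1-HIT, VC-HIT, L1-HIT, L1-HIT, L1-HIT, L1-HIT, L1-HIT, L1-HIT, L1-HIT]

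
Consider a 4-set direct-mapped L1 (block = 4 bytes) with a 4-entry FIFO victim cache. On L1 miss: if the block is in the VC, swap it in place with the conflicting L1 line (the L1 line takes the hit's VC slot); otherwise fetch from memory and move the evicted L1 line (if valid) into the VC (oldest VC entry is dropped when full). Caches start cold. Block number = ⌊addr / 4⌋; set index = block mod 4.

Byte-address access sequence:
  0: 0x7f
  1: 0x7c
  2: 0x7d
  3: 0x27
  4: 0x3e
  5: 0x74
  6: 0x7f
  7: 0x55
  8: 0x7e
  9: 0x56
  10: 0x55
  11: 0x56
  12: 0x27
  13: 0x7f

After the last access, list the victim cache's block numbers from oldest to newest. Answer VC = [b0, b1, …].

VC = [15, 21, 29]

  [0] addr=0x7f blk=31 s=3: MISS | VC []
  [1] addr=0x7c blk=31 s=3: L1-HIT | VC []
  [2] addr=0x7d blk=31 s=3: L1-HIT | VC []
  [3] addr=0x27 blk=9 s=1: MISS | VC []
  [4] addr=0x3e blk=15 s=3: MISS | VC [31]
  [5] addr=0x74 blk=29 s=1: MISS | VC [31, 9]
  [6] addr=0x7f blk=31 s=3: VC-HIT | VC [15, 9]
  [7] addr=0x55 blk=21 s=1: MISS | VC [15, 9, 29]
  [8] addr=0x7e blk=31 s=3: L1-HIT | VC [15, 9, 29]
  [9] addr=0x56 blk=21 s=1: L1-HIT | VC [15, 9, 29]
  [10] addr=0x55 blk=21 s=1: L1-HIT | VC [15, 9, 29]
  [11] addr=0x56 blk=21 s=1: L1-HIT | VC [15, 9, 29]
  [12] addr=0x27 blk=9 s=1: VC-HIT | VC [15, 21, 29]
  [13] addr=0x7f blk=31 s=3: L1-HIT | VC [15, 21, 29]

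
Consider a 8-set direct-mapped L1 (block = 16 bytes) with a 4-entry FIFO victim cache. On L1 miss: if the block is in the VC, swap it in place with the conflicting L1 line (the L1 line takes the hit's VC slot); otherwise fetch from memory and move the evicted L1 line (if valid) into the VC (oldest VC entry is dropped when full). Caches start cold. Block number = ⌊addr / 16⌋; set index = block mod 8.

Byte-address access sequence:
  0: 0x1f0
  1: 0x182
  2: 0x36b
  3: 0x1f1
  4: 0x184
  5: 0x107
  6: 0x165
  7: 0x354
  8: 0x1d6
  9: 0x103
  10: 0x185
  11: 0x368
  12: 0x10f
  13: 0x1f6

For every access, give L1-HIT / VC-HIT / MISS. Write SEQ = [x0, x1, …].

SEQ = [MISS, MISS, MISS, L1-HIT, L1-HIT, MISS, MISS, MISS, MISS, L1-HIT, VC-HIT, VC-HIT, VC-HIT, L1-HIT]

  [0] addr=0x1f0 blk=31 s=7: MISS | VC []
  [1] addr=0x182 blk=24 s=0: MISS | VC []
  [2] addr=0x36b blk=54 s=6: MISS | VC []
  [3] addr=0x1f1 blk=31 s=7: L1-HIT | VC []
  [4] addr=0x184 blk=24 s=0: L1-HIT | VC []
  [5] addr=0x107 blk=16 s=0: MISS | VC [24]
  [6] addr=0x165 blk=22 s=6: MISS | VC [24, 54]
  [7] addr=0x354 blk=53 s=5: MISS | VC [24, 54]
  [8] addr=0x1d6 blk=29 s=5: MISS | VC [24, 54, 53]
  [9] addr=0x103 blk=16 s=0: L1-HIT | VC [24, 54, 53]
  [10] addr=0x185 blk=24 s=0: VC-HIT | VC [16, 54, 53]
  [11] addr=0x368 blk=54 s=6: VC-HIT | VC [16, 22, 53]
  [12] addr=0x10f blk=16 s=0: VC-HIT | VC [24, 22, 53]
  [13] addr=0x1f6 blk=31 s=7: L1-HIT | VC [24, 22, 53]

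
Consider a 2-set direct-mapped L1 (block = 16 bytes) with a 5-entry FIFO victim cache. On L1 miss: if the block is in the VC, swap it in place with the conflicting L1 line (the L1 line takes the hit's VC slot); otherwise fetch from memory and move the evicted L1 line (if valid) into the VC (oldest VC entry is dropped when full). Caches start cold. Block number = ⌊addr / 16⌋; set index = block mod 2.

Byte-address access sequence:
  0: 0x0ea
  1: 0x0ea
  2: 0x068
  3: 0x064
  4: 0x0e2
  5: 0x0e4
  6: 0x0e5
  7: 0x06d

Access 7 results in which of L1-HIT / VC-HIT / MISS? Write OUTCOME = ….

OUTCOME = VC-HIT

#0 0xea→b14/s0 MISS; vc=[]
#1 0xea→b14/s0 L1-HIT; vc=[]
#2 0x68→b6/s0 MISS; vc=[14]
#3 0x64→b6/s0 L1-HIT; vc=[14]
#4 0xe2→b14/s0 VC-HIT; vc=[6]
#5 0xe4→b14/s0 L1-HIT; vc=[6]
#6 0xe5→b14/s0 L1-HIT; vc=[6]
#7 0x6d→b6/s0 VC-HIT; vc=[14]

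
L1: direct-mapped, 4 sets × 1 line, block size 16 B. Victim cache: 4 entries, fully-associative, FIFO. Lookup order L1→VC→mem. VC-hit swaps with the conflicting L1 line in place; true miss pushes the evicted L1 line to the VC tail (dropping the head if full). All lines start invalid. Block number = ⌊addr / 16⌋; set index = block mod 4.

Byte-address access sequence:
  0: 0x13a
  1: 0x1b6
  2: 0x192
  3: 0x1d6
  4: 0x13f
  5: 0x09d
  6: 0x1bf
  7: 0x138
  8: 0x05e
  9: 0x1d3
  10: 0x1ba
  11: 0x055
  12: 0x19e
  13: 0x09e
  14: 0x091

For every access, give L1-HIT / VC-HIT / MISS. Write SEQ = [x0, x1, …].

SEQ = [MISS, MISS, MISS, MISS, VC-HIT, MISS, VC-HIT, VC-HIT, MISS, VC-HIT, VC-HIT, VC-HIT, VC-HIT, VC-HIT, L1-HIT]

  [0] addr=0x13a blk=19 s=3: MISS | VC []
  [1] addr=0x1b6 blk=27 s=3: MISS | VC [19]
  [2] addr=0x192 blk=25 s=1: MISS | VC [19]
  [3] addr=0x1d6 blk=29 s=1: MISS | VC [19, 25]
  [4] addr=0x13f blk=19 s=3: VC-HIT | VC [27, 25]
  [5] addr=0x9d blk=9 s=1: MISS | VC [27, 25, 29]
  [6] addr=0x1bf blk=27 s=3: VC-HIT | VC [19, 25, 29]
  [7] addr=0x138 blk=19 s=3: VC-HIT | VC [27, 25, 29]
  [8] addr=0x5e blk=5 s=1: MISS | VC [27, 25, 29, 9]
  [9] addr=0x1d3 blk=29 s=1: VC-HIT | VC [27, 25, 5, 9]
  [10] addr=0x1ba blk=27 s=3: VC-HIT | VC [19, 25, 5, 9]
  [11] addr=0x55 blk=5 s=1: VC-HIT | VC [19, 25, 29, 9]
  [12] addr=0x19e blk=25 s=1: VC-HIT | VC [19, 5, 29, 9]
  [13] addr=0x9e blk=9 s=1: VC-HIT | VC [19, 5, 29, 25]
  [14] addr=0x91 blk=9 s=1: L1-HIT | VC [19, 5, 29, 25]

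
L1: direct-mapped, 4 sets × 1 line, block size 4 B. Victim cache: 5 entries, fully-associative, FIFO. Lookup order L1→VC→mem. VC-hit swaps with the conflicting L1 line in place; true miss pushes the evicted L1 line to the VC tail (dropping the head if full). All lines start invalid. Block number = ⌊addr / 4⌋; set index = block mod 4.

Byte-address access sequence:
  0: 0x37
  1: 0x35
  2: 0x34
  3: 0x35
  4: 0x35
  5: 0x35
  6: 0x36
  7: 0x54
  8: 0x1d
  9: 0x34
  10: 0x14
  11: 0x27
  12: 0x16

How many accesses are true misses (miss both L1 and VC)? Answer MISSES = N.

  [0] addr=0x37 blk=13 s=1: MISS | VC []
  [1] addr=0x35 blk=13 s=1: L1-HIT | VC []
  [2] addr=0x34 blk=13 s=1: L1-HIT | VC []
  [3] addr=0x35 blk=13 s=1: L1-HIT | VC []
  [4] addr=0x35 blk=13 s=1: L1-HIT | VC []
  [5] addr=0x35 blk=13 s=1: L1-HIT | VC []
  [6] addr=0x36 blk=13 s=1: L1-HIT | VC []
  [7] addr=0x54 blk=21 s=1: MISS | VC [13]
  [8] addr=0x1d blk=7 s=3: MISS | VC [13]
  [9] addr=0x34 blk=13 s=1: VC-HIT | VC [21]
  [10] addr=0x14 blk=5 s=1: MISS | VC [21, 13]
  [11] addr=0x27 blk=9 s=1: MISS | VC [21, 13, 5]
  [12] addr=0x16 blk=5 s=1: VC-HIT | VC [21, 13, 9]

MISSES = 5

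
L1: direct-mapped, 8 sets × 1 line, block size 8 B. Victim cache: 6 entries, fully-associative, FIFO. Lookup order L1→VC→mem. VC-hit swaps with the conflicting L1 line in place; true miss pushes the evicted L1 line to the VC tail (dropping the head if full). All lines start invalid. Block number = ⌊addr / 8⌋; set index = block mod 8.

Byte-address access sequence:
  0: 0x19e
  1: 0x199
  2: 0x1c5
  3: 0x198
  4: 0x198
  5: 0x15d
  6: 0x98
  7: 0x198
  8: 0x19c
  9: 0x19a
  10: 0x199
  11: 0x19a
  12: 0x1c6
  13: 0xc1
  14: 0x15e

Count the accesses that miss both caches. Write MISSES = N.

MISSES = 5

  [0] addr=0x19e blk=51 s=3: MISS | VC []
  [1] addr=0x199 blk=51 s=3: L1-HIT | VC []
  [2] addr=0x1c5 blk=56 s=0: MISS | VC []
  [3] addr=0x198 blk=51 s=3: L1-HIT | VC []
  [4] addr=0x198 blk=51 s=3: L1-HIT | VC []
  [5] addr=0x15d blk=43 s=3: MISS | VC [51]
  [6] addr=0x98 blk=19 s=3: MISS | VC [51, 43]
  [7] addr=0x198 blk=51 s=3: VC-HIT | VC [19, 43]
  [8] addr=0x19c blk=51 s=3: L1-HIT | VC [19, 43]
  [9] addr=0x19a blk=51 s=3: L1-HIT | VC [19, 43]
  [10] addr=0x199 blk=51 s=3: L1-HIT | VC [19, 43]
  [11] addr=0x19a blk=51 s=3: L1-HIT | VC [19, 43]
  [12] addr=0x1c6 blk=56 s=0: L1-HIT | VC [19, 43]
  [13] addr=0xc1 blk=24 s=0: MISS | VC [19, 43, 56]
  [14] addr=0x15e blk=43 s=3: VC-HIT | VC [19, 51, 56]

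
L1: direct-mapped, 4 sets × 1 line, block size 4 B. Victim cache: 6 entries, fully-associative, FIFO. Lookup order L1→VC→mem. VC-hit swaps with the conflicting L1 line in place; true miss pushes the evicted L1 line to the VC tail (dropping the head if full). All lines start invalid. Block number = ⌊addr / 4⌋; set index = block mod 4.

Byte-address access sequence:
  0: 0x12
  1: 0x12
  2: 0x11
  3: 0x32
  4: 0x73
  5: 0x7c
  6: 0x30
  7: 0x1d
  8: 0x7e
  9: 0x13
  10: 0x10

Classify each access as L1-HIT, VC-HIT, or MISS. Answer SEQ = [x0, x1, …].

  [0] addr=0x12 blk=4 s=0: MISS | VC []
  [1] addr=0x12 blk=4 s=0: L1-HIT | VC []
  [2] addr=0x11 blk=4 s=0: L1-HIT | VC []
  [3] addr=0x32 blk=12 s=0: MISS | VC [4]
  [4] addr=0x73 blk=28 s=0: MISS | VC [4, 12]
  [5] addr=0x7c blk=31 s=3: MISS | VC [4, 12]
  [6] addr=0x30 blk=12 s=0: VC-HIT | VC [4, 28]
  [7] addr=0x1d blk=7 s=3: MISS | VC [4, 28, 31]
  [8] addr=0x7e blk=31 s=3: VC-HIT | VC [4, 28, 7]
  [9] addr=0x13 blk=4 s=0: VC-HIT | VC [12, 28, 7]
  [10] addr=0x10 blk=4 s=0: L1-HIT | VC [12, 28, 7]

SEQ = [MISS, L1-HIT, L1-HIT, MISS, MISS, MISS, VC-HIT, MISS, VC-HIT, VC-HIT, L1-HIT]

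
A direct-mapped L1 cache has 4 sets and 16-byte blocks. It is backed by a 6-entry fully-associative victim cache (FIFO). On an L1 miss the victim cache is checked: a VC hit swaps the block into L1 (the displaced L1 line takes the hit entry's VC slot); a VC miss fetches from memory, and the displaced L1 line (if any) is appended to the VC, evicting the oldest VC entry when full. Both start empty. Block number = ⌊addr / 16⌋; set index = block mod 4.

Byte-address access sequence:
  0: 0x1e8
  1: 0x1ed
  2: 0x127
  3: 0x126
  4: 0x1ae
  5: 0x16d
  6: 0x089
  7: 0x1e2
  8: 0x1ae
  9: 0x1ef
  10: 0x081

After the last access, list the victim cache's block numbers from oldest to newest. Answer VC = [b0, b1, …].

#0 0x1e8→b30/s2 MISS; vc=[]
#1 0x1ed→b30/s2 L1-HIT; vc=[]
#2 0x127→b18/s2 MISS; vc=[30]
#3 0x126→b18/s2 L1-HIT; vc=[30]
#4 0x1ae→b26/s2 MISS; vc=[30,18]
#5 0x16d→b22/s2 MISS; vc=[30,18,26]
#6 0x89→b8/s0 MISS; vc=[30,18,26]
#7 0x1e2→b30/s2 VC-HIT; vc=[22,18,26]
#8 0x1ae→b26/s2 VC-HIT; vc=[22,18,30]
#9 0x1ef→b30/s2 VC-HIT; vc=[22,18,26]
#10 0x81→b8/s0 L1-HIT; vc=[22,18,26]

VC = [22, 18, 26]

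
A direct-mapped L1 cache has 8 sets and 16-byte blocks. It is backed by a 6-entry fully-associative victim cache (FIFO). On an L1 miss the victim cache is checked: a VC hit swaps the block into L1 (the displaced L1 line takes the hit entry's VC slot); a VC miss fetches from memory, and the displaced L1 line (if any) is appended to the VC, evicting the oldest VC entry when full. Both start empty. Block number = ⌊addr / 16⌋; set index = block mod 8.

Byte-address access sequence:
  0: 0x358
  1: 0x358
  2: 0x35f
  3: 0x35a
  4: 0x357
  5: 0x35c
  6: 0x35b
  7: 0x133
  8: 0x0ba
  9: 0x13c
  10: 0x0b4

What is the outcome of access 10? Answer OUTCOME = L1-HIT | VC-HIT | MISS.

OUTCOME = VC-HIT

0: 0x358 (blk 53, set 5) → MISS  vc=[]
1: 0x358 (blk 53, set 5) → L1-HIT  vc=[]
2: 0x35f (blk 53, set 5) → L1-HIT  vc=[]
3: 0x35a (blk 53, set 5) → L1-HIT  vc=[]
4: 0x357 (blk 53, set 5) → L1-HIT  vc=[]
5: 0x35c (blk 53, set 5) → L1-HIT  vc=[]
6: 0x35b (blk 53, set 5) → L1-HIT  vc=[]
7: 0x133 (blk 19, set 3) → MISS  vc=[]
8: 0xba (blk 11, set 3) → MISS  vc=[19]
9: 0x13c (blk 19, set 3) → VC-HIT  vc=[11]
10: 0xb4 (blk 11, set 3) → VC-HIT  vc=[19]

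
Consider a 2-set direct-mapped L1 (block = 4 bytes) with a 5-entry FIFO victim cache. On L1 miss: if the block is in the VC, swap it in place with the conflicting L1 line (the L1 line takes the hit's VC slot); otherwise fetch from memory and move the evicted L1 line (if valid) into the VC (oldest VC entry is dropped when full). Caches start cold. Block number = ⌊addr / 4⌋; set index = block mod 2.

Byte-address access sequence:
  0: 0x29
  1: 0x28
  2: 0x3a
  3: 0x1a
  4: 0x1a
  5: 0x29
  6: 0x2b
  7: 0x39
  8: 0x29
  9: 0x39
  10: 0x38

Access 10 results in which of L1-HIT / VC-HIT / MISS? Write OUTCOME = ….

#0 0x29→b10/s0 MISS; vc=[]
#1 0x28→b10/s0 L1-HIT; vc=[]
#2 0x3a→b14/s0 MISS; vc=[10]
#3 0x1a→b6/s0 MISS; vc=[10,14]
#4 0x1a→b6/s0 L1-HIT; vc=[10,14]
#5 0x29→b10/s0 VC-HIT; vc=[6,14]
#6 0x2b→b10/s0 L1-HIT; vc=[6,14]
#7 0x39→b14/s0 VC-HIT; vc=[6,10]
#8 0x29→b10/s0 VC-HIT; vc=[6,14]
#9 0x39→b14/s0 VC-HIT; vc=[6,10]
#10 0x38→b14/s0 L1-HIT; vc=[6,10]

OUTCOME = L1-HIT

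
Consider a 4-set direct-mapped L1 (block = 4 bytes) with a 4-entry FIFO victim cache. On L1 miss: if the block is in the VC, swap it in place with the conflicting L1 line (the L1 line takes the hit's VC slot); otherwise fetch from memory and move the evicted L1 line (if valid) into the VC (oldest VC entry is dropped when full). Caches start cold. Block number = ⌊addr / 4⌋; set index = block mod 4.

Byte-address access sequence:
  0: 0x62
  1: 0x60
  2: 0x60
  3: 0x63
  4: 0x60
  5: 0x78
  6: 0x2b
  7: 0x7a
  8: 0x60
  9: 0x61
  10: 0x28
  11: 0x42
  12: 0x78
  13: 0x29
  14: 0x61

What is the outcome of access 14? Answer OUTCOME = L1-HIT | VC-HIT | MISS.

OUTCOME = VC-HIT

#0 0x62→b24/s0 MISS; vc=[]
#1 0x60→b24/s0 L1-HIT; vc=[]
#2 0x60→b24/s0 L1-HIT; vc=[]
#3 0x63→b24/s0 L1-HIT; vc=[]
#4 0x60→b24/s0 L1-HIT; vc=[]
#5 0x78→b30/s2 MISS; vc=[]
#6 0x2b→b10/s2 MISS; vc=[30]
#7 0x7a→b30/s2 VC-HIT; vc=[10]
#8 0x60→b24/s0 L1-HIT; vc=[10]
#9 0x61→b24/s0 L1-HIT; vc=[10]
#10 0x28→b10/s2 VC-HIT; vc=[30]
#11 0x42→b16/s0 MISS; vc=[30,24]
#12 0x78→b30/s2 VC-HIT; vc=[10,24]
#13 0x29→b10/s2 VC-HIT; vc=[30,24]
#14 0x61→b24/s0 VC-HIT; vc=[30,16]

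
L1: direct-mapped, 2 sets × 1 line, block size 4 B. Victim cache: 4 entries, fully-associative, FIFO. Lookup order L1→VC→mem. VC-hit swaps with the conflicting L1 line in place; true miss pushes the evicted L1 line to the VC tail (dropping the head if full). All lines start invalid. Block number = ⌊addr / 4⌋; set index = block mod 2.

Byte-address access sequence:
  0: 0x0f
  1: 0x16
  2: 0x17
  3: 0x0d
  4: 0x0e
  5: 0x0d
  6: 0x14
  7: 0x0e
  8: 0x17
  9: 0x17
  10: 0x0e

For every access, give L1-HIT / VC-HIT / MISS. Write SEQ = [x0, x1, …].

SEQ = [MISS, MISS, L1-HIT, VC-HIT, L1-HIT, L1-HIT, VC-HIT, VC-HIT, VC-HIT, L1-HIT, VC-HIT]

0: 0xf (blk 3, set 1) → MISS  vc=[]
1: 0x16 (blk 5, set 1) → MISS  vc=[3]
2: 0x17 (blk 5, set 1) → L1-HIT  vc=[3]
3: 0xd (blk 3, set 1) → VC-HIT  vc=[5]
4: 0xe (blk 3, set 1) → L1-HIT  vc=[5]
5: 0xd (blk 3, set 1) → L1-HIT  vc=[5]
6: 0x14 (blk 5, set 1) → VC-HIT  vc=[3]
7: 0xe (blk 3, set 1) → VC-HIT  vc=[5]
8: 0x17 (blk 5, set 1) → VC-HIT  vc=[3]
9: 0x17 (blk 5, set 1) → L1-HIT  vc=[3]
10: 0xe (blk 3, set 1) → VC-HIT  vc=[5]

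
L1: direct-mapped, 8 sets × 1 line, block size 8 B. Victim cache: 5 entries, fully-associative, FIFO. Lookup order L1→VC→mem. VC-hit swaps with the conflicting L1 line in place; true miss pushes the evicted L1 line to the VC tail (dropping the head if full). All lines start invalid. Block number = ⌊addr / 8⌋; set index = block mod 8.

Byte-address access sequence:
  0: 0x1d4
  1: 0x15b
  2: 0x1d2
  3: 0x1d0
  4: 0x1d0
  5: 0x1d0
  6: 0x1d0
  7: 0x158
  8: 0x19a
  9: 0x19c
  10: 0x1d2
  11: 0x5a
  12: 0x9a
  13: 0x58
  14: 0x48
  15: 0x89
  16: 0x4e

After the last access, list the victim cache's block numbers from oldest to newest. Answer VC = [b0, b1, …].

VC = [43, 51, 19, 17]

#0 0x1d4→b58/s2 MISS; vc=[]
#1 0x15b→b43/s3 MISS; vc=[]
#2 0x1d2→b58/s2 L1-HIT; vc=[]
#3 0x1d0→b58/s2 L1-HIT; vc=[]
#4 0x1d0→b58/s2 L1-HIT; vc=[]
#5 0x1d0→b58/s2 L1-HIT; vc=[]
#6 0x1d0→b58/s2 L1-HIT; vc=[]
#7 0x158→b43/s3 L1-HIT; vc=[]
#8 0x19a→b51/s3 MISS; vc=[43]
#9 0x19c→b51/s3 L1-HIT; vc=[43]
#10 0x1d2→b58/s2 L1-HIT; vc=[43]
#11 0x5a→b11/s3 MISS; vc=[43,51]
#12 0x9a→b19/s3 MISS; vc=[43,51,11]
#13 0x58→b11/s3 VC-HIT; vc=[43,51,19]
#14 0x48→b9/s1 MISS; vc=[43,51,19]
#15 0x89→b17/s1 MISS; vc=[43,51,19,9]
#16 0x4e→b9/s1 VC-HIT; vc=[43,51,19,17]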